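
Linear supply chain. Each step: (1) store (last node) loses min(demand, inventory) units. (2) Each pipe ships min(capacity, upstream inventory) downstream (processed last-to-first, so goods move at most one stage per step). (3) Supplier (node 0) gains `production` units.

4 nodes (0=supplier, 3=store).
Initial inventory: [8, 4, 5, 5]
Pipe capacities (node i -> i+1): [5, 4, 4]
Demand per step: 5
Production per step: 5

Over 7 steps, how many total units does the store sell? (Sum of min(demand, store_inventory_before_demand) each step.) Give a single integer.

Answer: 29

Derivation:
Step 1: sold=5 (running total=5) -> [8 5 5 4]
Step 2: sold=4 (running total=9) -> [8 6 5 4]
Step 3: sold=4 (running total=13) -> [8 7 5 4]
Step 4: sold=4 (running total=17) -> [8 8 5 4]
Step 5: sold=4 (running total=21) -> [8 9 5 4]
Step 6: sold=4 (running total=25) -> [8 10 5 4]
Step 7: sold=4 (running total=29) -> [8 11 5 4]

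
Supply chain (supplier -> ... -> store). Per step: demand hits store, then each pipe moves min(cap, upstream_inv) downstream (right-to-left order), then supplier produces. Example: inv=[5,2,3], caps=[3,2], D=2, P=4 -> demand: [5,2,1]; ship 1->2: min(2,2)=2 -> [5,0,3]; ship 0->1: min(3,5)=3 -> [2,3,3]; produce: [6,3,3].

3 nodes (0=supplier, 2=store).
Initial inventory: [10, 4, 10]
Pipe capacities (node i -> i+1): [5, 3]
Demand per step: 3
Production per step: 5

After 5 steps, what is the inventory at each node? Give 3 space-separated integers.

Step 1: demand=3,sold=3 ship[1->2]=3 ship[0->1]=5 prod=5 -> inv=[10 6 10]
Step 2: demand=3,sold=3 ship[1->2]=3 ship[0->1]=5 prod=5 -> inv=[10 8 10]
Step 3: demand=3,sold=3 ship[1->2]=3 ship[0->1]=5 prod=5 -> inv=[10 10 10]
Step 4: demand=3,sold=3 ship[1->2]=3 ship[0->1]=5 prod=5 -> inv=[10 12 10]
Step 5: demand=3,sold=3 ship[1->2]=3 ship[0->1]=5 prod=5 -> inv=[10 14 10]

10 14 10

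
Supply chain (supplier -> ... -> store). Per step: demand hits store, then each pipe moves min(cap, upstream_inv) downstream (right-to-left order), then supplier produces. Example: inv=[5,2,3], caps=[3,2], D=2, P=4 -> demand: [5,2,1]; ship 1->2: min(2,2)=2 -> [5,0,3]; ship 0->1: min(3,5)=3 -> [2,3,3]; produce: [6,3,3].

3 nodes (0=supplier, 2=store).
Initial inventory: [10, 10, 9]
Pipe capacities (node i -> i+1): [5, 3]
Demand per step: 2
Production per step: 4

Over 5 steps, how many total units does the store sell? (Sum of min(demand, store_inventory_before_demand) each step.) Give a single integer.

Answer: 10

Derivation:
Step 1: sold=2 (running total=2) -> [9 12 10]
Step 2: sold=2 (running total=4) -> [8 14 11]
Step 3: sold=2 (running total=6) -> [7 16 12]
Step 4: sold=2 (running total=8) -> [6 18 13]
Step 5: sold=2 (running total=10) -> [5 20 14]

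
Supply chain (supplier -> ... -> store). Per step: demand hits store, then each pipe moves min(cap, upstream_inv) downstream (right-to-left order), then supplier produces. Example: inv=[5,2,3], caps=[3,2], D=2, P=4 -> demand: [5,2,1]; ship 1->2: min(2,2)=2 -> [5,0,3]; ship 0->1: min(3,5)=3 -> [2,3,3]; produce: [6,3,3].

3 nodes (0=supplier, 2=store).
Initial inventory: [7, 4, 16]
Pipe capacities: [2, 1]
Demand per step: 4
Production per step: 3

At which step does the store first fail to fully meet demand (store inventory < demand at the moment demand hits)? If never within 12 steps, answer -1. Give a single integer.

Step 1: demand=4,sold=4 ship[1->2]=1 ship[0->1]=2 prod=3 -> [8 5 13]
Step 2: demand=4,sold=4 ship[1->2]=1 ship[0->1]=2 prod=3 -> [9 6 10]
Step 3: demand=4,sold=4 ship[1->2]=1 ship[0->1]=2 prod=3 -> [10 7 7]
Step 4: demand=4,sold=4 ship[1->2]=1 ship[0->1]=2 prod=3 -> [11 8 4]
Step 5: demand=4,sold=4 ship[1->2]=1 ship[0->1]=2 prod=3 -> [12 9 1]
Step 6: demand=4,sold=1 ship[1->2]=1 ship[0->1]=2 prod=3 -> [13 10 1]
Step 7: demand=4,sold=1 ship[1->2]=1 ship[0->1]=2 prod=3 -> [14 11 1]
Step 8: demand=4,sold=1 ship[1->2]=1 ship[0->1]=2 prod=3 -> [15 12 1]
Step 9: demand=4,sold=1 ship[1->2]=1 ship[0->1]=2 prod=3 -> [16 13 1]
Step 10: demand=4,sold=1 ship[1->2]=1 ship[0->1]=2 prod=3 -> [17 14 1]
Step 11: demand=4,sold=1 ship[1->2]=1 ship[0->1]=2 prod=3 -> [18 15 1]
Step 12: demand=4,sold=1 ship[1->2]=1 ship[0->1]=2 prod=3 -> [19 16 1]
First stockout at step 6

6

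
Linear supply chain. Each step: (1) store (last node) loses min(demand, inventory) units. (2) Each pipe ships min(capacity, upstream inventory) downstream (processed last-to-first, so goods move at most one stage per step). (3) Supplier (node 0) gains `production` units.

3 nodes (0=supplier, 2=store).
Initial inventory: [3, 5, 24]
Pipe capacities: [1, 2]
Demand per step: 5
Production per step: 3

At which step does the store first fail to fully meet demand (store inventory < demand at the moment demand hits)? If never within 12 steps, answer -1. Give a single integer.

Step 1: demand=5,sold=5 ship[1->2]=2 ship[0->1]=1 prod=3 -> [5 4 21]
Step 2: demand=5,sold=5 ship[1->2]=2 ship[0->1]=1 prod=3 -> [7 3 18]
Step 3: demand=5,sold=5 ship[1->2]=2 ship[0->1]=1 prod=3 -> [9 2 15]
Step 4: demand=5,sold=5 ship[1->2]=2 ship[0->1]=1 prod=3 -> [11 1 12]
Step 5: demand=5,sold=5 ship[1->2]=1 ship[0->1]=1 prod=3 -> [13 1 8]
Step 6: demand=5,sold=5 ship[1->2]=1 ship[0->1]=1 prod=3 -> [15 1 4]
Step 7: demand=5,sold=4 ship[1->2]=1 ship[0->1]=1 prod=3 -> [17 1 1]
Step 8: demand=5,sold=1 ship[1->2]=1 ship[0->1]=1 prod=3 -> [19 1 1]
Step 9: demand=5,sold=1 ship[1->2]=1 ship[0->1]=1 prod=3 -> [21 1 1]
Step 10: demand=5,sold=1 ship[1->2]=1 ship[0->1]=1 prod=3 -> [23 1 1]
Step 11: demand=5,sold=1 ship[1->2]=1 ship[0->1]=1 prod=3 -> [25 1 1]
Step 12: demand=5,sold=1 ship[1->2]=1 ship[0->1]=1 prod=3 -> [27 1 1]
First stockout at step 7

7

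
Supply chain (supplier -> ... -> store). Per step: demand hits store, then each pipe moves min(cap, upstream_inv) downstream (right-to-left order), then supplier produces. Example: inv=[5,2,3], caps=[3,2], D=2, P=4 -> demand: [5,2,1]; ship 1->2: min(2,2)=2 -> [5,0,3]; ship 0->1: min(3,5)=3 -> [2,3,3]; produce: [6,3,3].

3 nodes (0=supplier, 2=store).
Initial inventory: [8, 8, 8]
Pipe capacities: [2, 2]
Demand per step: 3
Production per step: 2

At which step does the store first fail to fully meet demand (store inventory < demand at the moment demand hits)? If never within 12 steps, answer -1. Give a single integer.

Step 1: demand=3,sold=3 ship[1->2]=2 ship[0->1]=2 prod=2 -> [8 8 7]
Step 2: demand=3,sold=3 ship[1->2]=2 ship[0->1]=2 prod=2 -> [8 8 6]
Step 3: demand=3,sold=3 ship[1->2]=2 ship[0->1]=2 prod=2 -> [8 8 5]
Step 4: demand=3,sold=3 ship[1->2]=2 ship[0->1]=2 prod=2 -> [8 8 4]
Step 5: demand=3,sold=3 ship[1->2]=2 ship[0->1]=2 prod=2 -> [8 8 3]
Step 6: demand=3,sold=3 ship[1->2]=2 ship[0->1]=2 prod=2 -> [8 8 2]
Step 7: demand=3,sold=2 ship[1->2]=2 ship[0->1]=2 prod=2 -> [8 8 2]
Step 8: demand=3,sold=2 ship[1->2]=2 ship[0->1]=2 prod=2 -> [8 8 2]
Step 9: demand=3,sold=2 ship[1->2]=2 ship[0->1]=2 prod=2 -> [8 8 2]
Step 10: demand=3,sold=2 ship[1->2]=2 ship[0->1]=2 prod=2 -> [8 8 2]
Step 11: demand=3,sold=2 ship[1->2]=2 ship[0->1]=2 prod=2 -> [8 8 2]
Step 12: demand=3,sold=2 ship[1->2]=2 ship[0->1]=2 prod=2 -> [8 8 2]
First stockout at step 7

7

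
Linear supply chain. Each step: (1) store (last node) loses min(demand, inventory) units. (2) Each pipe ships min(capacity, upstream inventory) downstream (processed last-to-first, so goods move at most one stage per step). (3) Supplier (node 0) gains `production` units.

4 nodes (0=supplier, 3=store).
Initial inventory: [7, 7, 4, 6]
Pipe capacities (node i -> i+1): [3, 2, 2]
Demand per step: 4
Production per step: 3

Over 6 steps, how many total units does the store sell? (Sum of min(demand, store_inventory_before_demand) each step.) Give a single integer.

Step 1: sold=4 (running total=4) -> [7 8 4 4]
Step 2: sold=4 (running total=8) -> [7 9 4 2]
Step 3: sold=2 (running total=10) -> [7 10 4 2]
Step 4: sold=2 (running total=12) -> [7 11 4 2]
Step 5: sold=2 (running total=14) -> [7 12 4 2]
Step 6: sold=2 (running total=16) -> [7 13 4 2]

Answer: 16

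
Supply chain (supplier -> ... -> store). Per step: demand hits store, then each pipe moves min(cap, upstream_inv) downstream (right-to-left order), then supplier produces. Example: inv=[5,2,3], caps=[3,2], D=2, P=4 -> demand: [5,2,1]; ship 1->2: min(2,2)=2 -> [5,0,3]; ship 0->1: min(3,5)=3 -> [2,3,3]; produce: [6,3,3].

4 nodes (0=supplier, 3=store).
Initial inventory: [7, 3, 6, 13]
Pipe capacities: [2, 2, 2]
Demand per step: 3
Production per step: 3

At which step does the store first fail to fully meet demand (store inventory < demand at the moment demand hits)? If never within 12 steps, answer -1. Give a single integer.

Step 1: demand=3,sold=3 ship[2->3]=2 ship[1->2]=2 ship[0->1]=2 prod=3 -> [8 3 6 12]
Step 2: demand=3,sold=3 ship[2->3]=2 ship[1->2]=2 ship[0->1]=2 prod=3 -> [9 3 6 11]
Step 3: demand=3,sold=3 ship[2->3]=2 ship[1->2]=2 ship[0->1]=2 prod=3 -> [10 3 6 10]
Step 4: demand=3,sold=3 ship[2->3]=2 ship[1->2]=2 ship[0->1]=2 prod=3 -> [11 3 6 9]
Step 5: demand=3,sold=3 ship[2->3]=2 ship[1->2]=2 ship[0->1]=2 prod=3 -> [12 3 6 8]
Step 6: demand=3,sold=3 ship[2->3]=2 ship[1->2]=2 ship[0->1]=2 prod=3 -> [13 3 6 7]
Step 7: demand=3,sold=3 ship[2->3]=2 ship[1->2]=2 ship[0->1]=2 prod=3 -> [14 3 6 6]
Step 8: demand=3,sold=3 ship[2->3]=2 ship[1->2]=2 ship[0->1]=2 prod=3 -> [15 3 6 5]
Step 9: demand=3,sold=3 ship[2->3]=2 ship[1->2]=2 ship[0->1]=2 prod=3 -> [16 3 6 4]
Step 10: demand=3,sold=3 ship[2->3]=2 ship[1->2]=2 ship[0->1]=2 prod=3 -> [17 3 6 3]
Step 11: demand=3,sold=3 ship[2->3]=2 ship[1->2]=2 ship[0->1]=2 prod=3 -> [18 3 6 2]
Step 12: demand=3,sold=2 ship[2->3]=2 ship[1->2]=2 ship[0->1]=2 prod=3 -> [19 3 6 2]
First stockout at step 12

12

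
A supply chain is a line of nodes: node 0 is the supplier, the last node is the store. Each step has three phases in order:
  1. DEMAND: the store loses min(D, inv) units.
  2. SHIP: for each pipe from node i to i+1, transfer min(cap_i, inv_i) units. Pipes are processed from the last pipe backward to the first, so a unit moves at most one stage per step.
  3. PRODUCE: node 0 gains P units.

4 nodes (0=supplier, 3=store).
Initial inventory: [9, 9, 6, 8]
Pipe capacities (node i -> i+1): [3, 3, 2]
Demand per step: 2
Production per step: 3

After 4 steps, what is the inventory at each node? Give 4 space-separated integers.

Step 1: demand=2,sold=2 ship[2->3]=2 ship[1->2]=3 ship[0->1]=3 prod=3 -> inv=[9 9 7 8]
Step 2: demand=2,sold=2 ship[2->3]=2 ship[1->2]=3 ship[0->1]=3 prod=3 -> inv=[9 9 8 8]
Step 3: demand=2,sold=2 ship[2->3]=2 ship[1->2]=3 ship[0->1]=3 prod=3 -> inv=[9 9 9 8]
Step 4: demand=2,sold=2 ship[2->3]=2 ship[1->2]=3 ship[0->1]=3 prod=3 -> inv=[9 9 10 8]

9 9 10 8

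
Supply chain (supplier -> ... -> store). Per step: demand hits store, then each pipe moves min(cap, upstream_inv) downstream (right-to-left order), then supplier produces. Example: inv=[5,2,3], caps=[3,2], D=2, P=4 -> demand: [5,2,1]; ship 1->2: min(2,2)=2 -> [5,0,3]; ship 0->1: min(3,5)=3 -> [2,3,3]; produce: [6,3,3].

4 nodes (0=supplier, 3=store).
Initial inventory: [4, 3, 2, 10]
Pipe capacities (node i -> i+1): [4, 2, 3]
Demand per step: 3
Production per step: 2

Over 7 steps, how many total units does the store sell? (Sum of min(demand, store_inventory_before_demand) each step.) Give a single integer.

Answer: 21

Derivation:
Step 1: sold=3 (running total=3) -> [2 5 2 9]
Step 2: sold=3 (running total=6) -> [2 5 2 8]
Step 3: sold=3 (running total=9) -> [2 5 2 7]
Step 4: sold=3 (running total=12) -> [2 5 2 6]
Step 5: sold=3 (running total=15) -> [2 5 2 5]
Step 6: sold=3 (running total=18) -> [2 5 2 4]
Step 7: sold=3 (running total=21) -> [2 5 2 3]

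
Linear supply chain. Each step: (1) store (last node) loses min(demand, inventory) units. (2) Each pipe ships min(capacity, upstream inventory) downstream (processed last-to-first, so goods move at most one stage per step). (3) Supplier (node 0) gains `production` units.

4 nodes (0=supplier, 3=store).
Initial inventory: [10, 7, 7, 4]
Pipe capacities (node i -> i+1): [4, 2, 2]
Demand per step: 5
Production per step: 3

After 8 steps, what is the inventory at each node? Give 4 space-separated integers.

Step 1: demand=5,sold=4 ship[2->3]=2 ship[1->2]=2 ship[0->1]=4 prod=3 -> inv=[9 9 7 2]
Step 2: demand=5,sold=2 ship[2->3]=2 ship[1->2]=2 ship[0->1]=4 prod=3 -> inv=[8 11 7 2]
Step 3: demand=5,sold=2 ship[2->3]=2 ship[1->2]=2 ship[0->1]=4 prod=3 -> inv=[7 13 7 2]
Step 4: demand=5,sold=2 ship[2->3]=2 ship[1->2]=2 ship[0->1]=4 prod=3 -> inv=[6 15 7 2]
Step 5: demand=5,sold=2 ship[2->3]=2 ship[1->2]=2 ship[0->1]=4 prod=3 -> inv=[5 17 7 2]
Step 6: demand=5,sold=2 ship[2->3]=2 ship[1->2]=2 ship[0->1]=4 prod=3 -> inv=[4 19 7 2]
Step 7: demand=5,sold=2 ship[2->3]=2 ship[1->2]=2 ship[0->1]=4 prod=3 -> inv=[3 21 7 2]
Step 8: demand=5,sold=2 ship[2->3]=2 ship[1->2]=2 ship[0->1]=3 prod=3 -> inv=[3 22 7 2]

3 22 7 2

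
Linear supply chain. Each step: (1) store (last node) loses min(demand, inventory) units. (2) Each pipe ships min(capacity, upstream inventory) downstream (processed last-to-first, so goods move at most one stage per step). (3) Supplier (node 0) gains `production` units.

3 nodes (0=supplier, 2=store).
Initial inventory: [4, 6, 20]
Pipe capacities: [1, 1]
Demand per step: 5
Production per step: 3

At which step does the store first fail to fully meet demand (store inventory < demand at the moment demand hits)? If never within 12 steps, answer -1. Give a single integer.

Step 1: demand=5,sold=5 ship[1->2]=1 ship[0->1]=1 prod=3 -> [6 6 16]
Step 2: demand=5,sold=5 ship[1->2]=1 ship[0->1]=1 prod=3 -> [8 6 12]
Step 3: demand=5,sold=5 ship[1->2]=1 ship[0->1]=1 prod=3 -> [10 6 8]
Step 4: demand=5,sold=5 ship[1->2]=1 ship[0->1]=1 prod=3 -> [12 6 4]
Step 5: demand=5,sold=4 ship[1->2]=1 ship[0->1]=1 prod=3 -> [14 6 1]
Step 6: demand=5,sold=1 ship[1->2]=1 ship[0->1]=1 prod=3 -> [16 6 1]
Step 7: demand=5,sold=1 ship[1->2]=1 ship[0->1]=1 prod=3 -> [18 6 1]
Step 8: demand=5,sold=1 ship[1->2]=1 ship[0->1]=1 prod=3 -> [20 6 1]
Step 9: demand=5,sold=1 ship[1->2]=1 ship[0->1]=1 prod=3 -> [22 6 1]
Step 10: demand=5,sold=1 ship[1->2]=1 ship[0->1]=1 prod=3 -> [24 6 1]
Step 11: demand=5,sold=1 ship[1->2]=1 ship[0->1]=1 prod=3 -> [26 6 1]
Step 12: demand=5,sold=1 ship[1->2]=1 ship[0->1]=1 prod=3 -> [28 6 1]
First stockout at step 5

5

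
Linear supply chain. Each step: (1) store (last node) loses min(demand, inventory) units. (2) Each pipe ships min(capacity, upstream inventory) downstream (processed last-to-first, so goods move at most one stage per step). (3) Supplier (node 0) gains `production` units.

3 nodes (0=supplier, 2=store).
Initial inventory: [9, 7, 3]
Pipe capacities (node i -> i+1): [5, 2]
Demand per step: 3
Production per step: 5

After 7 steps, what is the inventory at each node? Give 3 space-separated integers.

Step 1: demand=3,sold=3 ship[1->2]=2 ship[0->1]=5 prod=5 -> inv=[9 10 2]
Step 2: demand=3,sold=2 ship[1->2]=2 ship[0->1]=5 prod=5 -> inv=[9 13 2]
Step 3: demand=3,sold=2 ship[1->2]=2 ship[0->1]=5 prod=5 -> inv=[9 16 2]
Step 4: demand=3,sold=2 ship[1->2]=2 ship[0->1]=5 prod=5 -> inv=[9 19 2]
Step 5: demand=3,sold=2 ship[1->2]=2 ship[0->1]=5 prod=5 -> inv=[9 22 2]
Step 6: demand=3,sold=2 ship[1->2]=2 ship[0->1]=5 prod=5 -> inv=[9 25 2]
Step 7: demand=3,sold=2 ship[1->2]=2 ship[0->1]=5 prod=5 -> inv=[9 28 2]

9 28 2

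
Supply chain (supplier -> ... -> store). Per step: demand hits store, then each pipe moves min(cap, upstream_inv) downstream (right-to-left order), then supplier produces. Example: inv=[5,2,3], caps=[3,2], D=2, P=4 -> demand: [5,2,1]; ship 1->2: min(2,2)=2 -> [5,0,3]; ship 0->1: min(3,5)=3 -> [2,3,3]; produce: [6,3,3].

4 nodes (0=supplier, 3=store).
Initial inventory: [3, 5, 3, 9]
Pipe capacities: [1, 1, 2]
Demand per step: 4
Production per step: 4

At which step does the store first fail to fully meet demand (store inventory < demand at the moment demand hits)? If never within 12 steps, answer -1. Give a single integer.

Step 1: demand=4,sold=4 ship[2->3]=2 ship[1->2]=1 ship[0->1]=1 prod=4 -> [6 5 2 7]
Step 2: demand=4,sold=4 ship[2->3]=2 ship[1->2]=1 ship[0->1]=1 prod=4 -> [9 5 1 5]
Step 3: demand=4,sold=4 ship[2->3]=1 ship[1->2]=1 ship[0->1]=1 prod=4 -> [12 5 1 2]
Step 4: demand=4,sold=2 ship[2->3]=1 ship[1->2]=1 ship[0->1]=1 prod=4 -> [15 5 1 1]
Step 5: demand=4,sold=1 ship[2->3]=1 ship[1->2]=1 ship[0->1]=1 prod=4 -> [18 5 1 1]
Step 6: demand=4,sold=1 ship[2->3]=1 ship[1->2]=1 ship[0->1]=1 prod=4 -> [21 5 1 1]
Step 7: demand=4,sold=1 ship[2->3]=1 ship[1->2]=1 ship[0->1]=1 prod=4 -> [24 5 1 1]
Step 8: demand=4,sold=1 ship[2->3]=1 ship[1->2]=1 ship[0->1]=1 prod=4 -> [27 5 1 1]
Step 9: demand=4,sold=1 ship[2->3]=1 ship[1->2]=1 ship[0->1]=1 prod=4 -> [30 5 1 1]
Step 10: demand=4,sold=1 ship[2->3]=1 ship[1->2]=1 ship[0->1]=1 prod=4 -> [33 5 1 1]
Step 11: demand=4,sold=1 ship[2->3]=1 ship[1->2]=1 ship[0->1]=1 prod=4 -> [36 5 1 1]
Step 12: demand=4,sold=1 ship[2->3]=1 ship[1->2]=1 ship[0->1]=1 prod=4 -> [39 5 1 1]
First stockout at step 4

4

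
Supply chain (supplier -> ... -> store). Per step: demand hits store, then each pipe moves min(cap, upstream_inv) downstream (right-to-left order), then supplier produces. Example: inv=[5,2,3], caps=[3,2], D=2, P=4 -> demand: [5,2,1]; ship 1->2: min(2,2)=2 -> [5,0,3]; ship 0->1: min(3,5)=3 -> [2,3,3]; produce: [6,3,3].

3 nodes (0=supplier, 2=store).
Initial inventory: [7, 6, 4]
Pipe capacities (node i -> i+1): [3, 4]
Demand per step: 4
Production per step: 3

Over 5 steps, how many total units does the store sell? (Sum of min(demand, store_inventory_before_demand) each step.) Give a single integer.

Answer: 19

Derivation:
Step 1: sold=4 (running total=4) -> [7 5 4]
Step 2: sold=4 (running total=8) -> [7 4 4]
Step 3: sold=4 (running total=12) -> [7 3 4]
Step 4: sold=4 (running total=16) -> [7 3 3]
Step 5: sold=3 (running total=19) -> [7 3 3]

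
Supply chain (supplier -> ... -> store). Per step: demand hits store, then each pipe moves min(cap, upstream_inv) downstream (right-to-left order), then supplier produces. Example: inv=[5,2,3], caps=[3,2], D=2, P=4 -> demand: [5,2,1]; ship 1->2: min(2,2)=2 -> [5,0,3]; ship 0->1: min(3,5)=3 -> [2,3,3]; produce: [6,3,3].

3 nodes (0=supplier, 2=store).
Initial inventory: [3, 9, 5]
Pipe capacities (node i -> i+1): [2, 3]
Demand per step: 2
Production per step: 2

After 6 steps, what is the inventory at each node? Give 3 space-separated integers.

Step 1: demand=2,sold=2 ship[1->2]=3 ship[0->1]=2 prod=2 -> inv=[3 8 6]
Step 2: demand=2,sold=2 ship[1->2]=3 ship[0->1]=2 prod=2 -> inv=[3 7 7]
Step 3: demand=2,sold=2 ship[1->2]=3 ship[0->1]=2 prod=2 -> inv=[3 6 8]
Step 4: demand=2,sold=2 ship[1->2]=3 ship[0->1]=2 prod=2 -> inv=[3 5 9]
Step 5: demand=2,sold=2 ship[1->2]=3 ship[0->1]=2 prod=2 -> inv=[3 4 10]
Step 6: demand=2,sold=2 ship[1->2]=3 ship[0->1]=2 prod=2 -> inv=[3 3 11]

3 3 11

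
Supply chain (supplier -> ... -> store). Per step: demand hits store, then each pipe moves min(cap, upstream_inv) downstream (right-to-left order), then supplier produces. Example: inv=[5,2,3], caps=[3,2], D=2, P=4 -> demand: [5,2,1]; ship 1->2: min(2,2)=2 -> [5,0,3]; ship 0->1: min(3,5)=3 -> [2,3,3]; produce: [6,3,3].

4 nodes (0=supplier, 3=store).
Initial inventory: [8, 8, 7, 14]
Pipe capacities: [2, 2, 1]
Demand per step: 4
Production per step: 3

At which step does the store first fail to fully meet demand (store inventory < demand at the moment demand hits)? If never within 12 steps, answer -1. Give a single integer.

Step 1: demand=4,sold=4 ship[2->3]=1 ship[1->2]=2 ship[0->1]=2 prod=3 -> [9 8 8 11]
Step 2: demand=4,sold=4 ship[2->3]=1 ship[1->2]=2 ship[0->1]=2 prod=3 -> [10 8 9 8]
Step 3: demand=4,sold=4 ship[2->3]=1 ship[1->2]=2 ship[0->1]=2 prod=3 -> [11 8 10 5]
Step 4: demand=4,sold=4 ship[2->3]=1 ship[1->2]=2 ship[0->1]=2 prod=3 -> [12 8 11 2]
Step 5: demand=4,sold=2 ship[2->3]=1 ship[1->2]=2 ship[0->1]=2 prod=3 -> [13 8 12 1]
Step 6: demand=4,sold=1 ship[2->3]=1 ship[1->2]=2 ship[0->1]=2 prod=3 -> [14 8 13 1]
Step 7: demand=4,sold=1 ship[2->3]=1 ship[1->2]=2 ship[0->1]=2 prod=3 -> [15 8 14 1]
Step 8: demand=4,sold=1 ship[2->3]=1 ship[1->2]=2 ship[0->1]=2 prod=3 -> [16 8 15 1]
Step 9: demand=4,sold=1 ship[2->3]=1 ship[1->2]=2 ship[0->1]=2 prod=3 -> [17 8 16 1]
Step 10: demand=4,sold=1 ship[2->3]=1 ship[1->2]=2 ship[0->1]=2 prod=3 -> [18 8 17 1]
Step 11: demand=4,sold=1 ship[2->3]=1 ship[1->2]=2 ship[0->1]=2 prod=3 -> [19 8 18 1]
Step 12: demand=4,sold=1 ship[2->3]=1 ship[1->2]=2 ship[0->1]=2 prod=3 -> [20 8 19 1]
First stockout at step 5

5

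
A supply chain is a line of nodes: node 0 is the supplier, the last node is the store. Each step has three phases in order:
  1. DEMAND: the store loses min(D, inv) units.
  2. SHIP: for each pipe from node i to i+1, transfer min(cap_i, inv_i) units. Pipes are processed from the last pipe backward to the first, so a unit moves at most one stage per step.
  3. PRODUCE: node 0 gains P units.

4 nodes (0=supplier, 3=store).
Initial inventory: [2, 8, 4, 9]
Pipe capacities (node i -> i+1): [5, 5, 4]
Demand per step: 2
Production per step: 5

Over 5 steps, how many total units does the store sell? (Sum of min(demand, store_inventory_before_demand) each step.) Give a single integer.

Step 1: sold=2 (running total=2) -> [5 5 5 11]
Step 2: sold=2 (running total=4) -> [5 5 6 13]
Step 3: sold=2 (running total=6) -> [5 5 7 15]
Step 4: sold=2 (running total=8) -> [5 5 8 17]
Step 5: sold=2 (running total=10) -> [5 5 9 19]

Answer: 10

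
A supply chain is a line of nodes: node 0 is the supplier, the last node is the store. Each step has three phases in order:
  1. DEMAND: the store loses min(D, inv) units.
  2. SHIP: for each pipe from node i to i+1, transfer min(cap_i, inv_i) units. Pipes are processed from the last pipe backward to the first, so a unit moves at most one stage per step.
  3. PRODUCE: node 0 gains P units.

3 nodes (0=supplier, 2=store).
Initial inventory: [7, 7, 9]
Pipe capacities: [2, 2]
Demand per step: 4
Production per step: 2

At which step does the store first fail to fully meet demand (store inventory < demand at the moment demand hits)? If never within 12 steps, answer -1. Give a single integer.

Step 1: demand=4,sold=4 ship[1->2]=2 ship[0->1]=2 prod=2 -> [7 7 7]
Step 2: demand=4,sold=4 ship[1->2]=2 ship[0->1]=2 prod=2 -> [7 7 5]
Step 3: demand=4,sold=4 ship[1->2]=2 ship[0->1]=2 prod=2 -> [7 7 3]
Step 4: demand=4,sold=3 ship[1->2]=2 ship[0->1]=2 prod=2 -> [7 7 2]
Step 5: demand=4,sold=2 ship[1->2]=2 ship[0->1]=2 prod=2 -> [7 7 2]
Step 6: demand=4,sold=2 ship[1->2]=2 ship[0->1]=2 prod=2 -> [7 7 2]
Step 7: demand=4,sold=2 ship[1->2]=2 ship[0->1]=2 prod=2 -> [7 7 2]
Step 8: demand=4,sold=2 ship[1->2]=2 ship[0->1]=2 prod=2 -> [7 7 2]
Step 9: demand=4,sold=2 ship[1->2]=2 ship[0->1]=2 prod=2 -> [7 7 2]
Step 10: demand=4,sold=2 ship[1->2]=2 ship[0->1]=2 prod=2 -> [7 7 2]
Step 11: demand=4,sold=2 ship[1->2]=2 ship[0->1]=2 prod=2 -> [7 7 2]
Step 12: demand=4,sold=2 ship[1->2]=2 ship[0->1]=2 prod=2 -> [7 7 2]
First stockout at step 4

4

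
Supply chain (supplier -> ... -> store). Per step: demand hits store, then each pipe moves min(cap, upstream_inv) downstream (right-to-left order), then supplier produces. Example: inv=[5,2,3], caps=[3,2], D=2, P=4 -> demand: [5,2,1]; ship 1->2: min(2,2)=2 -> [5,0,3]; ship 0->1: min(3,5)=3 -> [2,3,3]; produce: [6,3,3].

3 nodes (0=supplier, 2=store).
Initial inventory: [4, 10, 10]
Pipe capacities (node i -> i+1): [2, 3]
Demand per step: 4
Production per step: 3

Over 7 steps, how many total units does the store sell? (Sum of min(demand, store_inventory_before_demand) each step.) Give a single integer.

Answer: 28

Derivation:
Step 1: sold=4 (running total=4) -> [5 9 9]
Step 2: sold=4 (running total=8) -> [6 8 8]
Step 3: sold=4 (running total=12) -> [7 7 7]
Step 4: sold=4 (running total=16) -> [8 6 6]
Step 5: sold=4 (running total=20) -> [9 5 5]
Step 6: sold=4 (running total=24) -> [10 4 4]
Step 7: sold=4 (running total=28) -> [11 3 3]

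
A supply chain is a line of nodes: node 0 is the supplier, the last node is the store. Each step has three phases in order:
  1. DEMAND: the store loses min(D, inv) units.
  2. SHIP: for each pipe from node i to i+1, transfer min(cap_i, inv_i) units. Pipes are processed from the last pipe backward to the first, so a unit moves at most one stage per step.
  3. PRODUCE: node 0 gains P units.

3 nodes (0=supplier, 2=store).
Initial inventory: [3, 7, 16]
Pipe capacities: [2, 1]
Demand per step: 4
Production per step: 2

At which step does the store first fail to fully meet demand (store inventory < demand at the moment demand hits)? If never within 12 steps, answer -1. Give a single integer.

Step 1: demand=4,sold=4 ship[1->2]=1 ship[0->1]=2 prod=2 -> [3 8 13]
Step 2: demand=4,sold=4 ship[1->2]=1 ship[0->1]=2 prod=2 -> [3 9 10]
Step 3: demand=4,sold=4 ship[1->2]=1 ship[0->1]=2 prod=2 -> [3 10 7]
Step 4: demand=4,sold=4 ship[1->2]=1 ship[0->1]=2 prod=2 -> [3 11 4]
Step 5: demand=4,sold=4 ship[1->2]=1 ship[0->1]=2 prod=2 -> [3 12 1]
Step 6: demand=4,sold=1 ship[1->2]=1 ship[0->1]=2 prod=2 -> [3 13 1]
Step 7: demand=4,sold=1 ship[1->2]=1 ship[0->1]=2 prod=2 -> [3 14 1]
Step 8: demand=4,sold=1 ship[1->2]=1 ship[0->1]=2 prod=2 -> [3 15 1]
Step 9: demand=4,sold=1 ship[1->2]=1 ship[0->1]=2 prod=2 -> [3 16 1]
Step 10: demand=4,sold=1 ship[1->2]=1 ship[0->1]=2 prod=2 -> [3 17 1]
Step 11: demand=4,sold=1 ship[1->2]=1 ship[0->1]=2 prod=2 -> [3 18 1]
Step 12: demand=4,sold=1 ship[1->2]=1 ship[0->1]=2 prod=2 -> [3 19 1]
First stockout at step 6

6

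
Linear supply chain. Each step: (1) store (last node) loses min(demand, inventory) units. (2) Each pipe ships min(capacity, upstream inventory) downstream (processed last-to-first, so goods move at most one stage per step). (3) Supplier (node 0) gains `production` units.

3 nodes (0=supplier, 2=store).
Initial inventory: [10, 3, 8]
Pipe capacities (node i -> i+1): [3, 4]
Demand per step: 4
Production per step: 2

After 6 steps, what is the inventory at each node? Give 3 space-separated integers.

Step 1: demand=4,sold=4 ship[1->2]=3 ship[0->1]=3 prod=2 -> inv=[9 3 7]
Step 2: demand=4,sold=4 ship[1->2]=3 ship[0->1]=3 prod=2 -> inv=[8 3 6]
Step 3: demand=4,sold=4 ship[1->2]=3 ship[0->1]=3 prod=2 -> inv=[7 3 5]
Step 4: demand=4,sold=4 ship[1->2]=3 ship[0->1]=3 prod=2 -> inv=[6 3 4]
Step 5: demand=4,sold=4 ship[1->2]=3 ship[0->1]=3 prod=2 -> inv=[5 3 3]
Step 6: demand=4,sold=3 ship[1->2]=3 ship[0->1]=3 prod=2 -> inv=[4 3 3]

4 3 3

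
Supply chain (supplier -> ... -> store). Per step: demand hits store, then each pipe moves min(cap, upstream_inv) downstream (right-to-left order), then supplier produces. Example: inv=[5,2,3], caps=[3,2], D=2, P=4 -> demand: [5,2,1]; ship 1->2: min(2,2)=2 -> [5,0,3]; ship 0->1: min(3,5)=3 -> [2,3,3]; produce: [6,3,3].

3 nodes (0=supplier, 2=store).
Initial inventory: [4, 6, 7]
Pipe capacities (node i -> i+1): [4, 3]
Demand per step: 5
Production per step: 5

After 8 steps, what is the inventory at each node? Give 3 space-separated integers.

Step 1: demand=5,sold=5 ship[1->2]=3 ship[0->1]=4 prod=5 -> inv=[5 7 5]
Step 2: demand=5,sold=5 ship[1->2]=3 ship[0->1]=4 prod=5 -> inv=[6 8 3]
Step 3: demand=5,sold=3 ship[1->2]=3 ship[0->1]=4 prod=5 -> inv=[7 9 3]
Step 4: demand=5,sold=3 ship[1->2]=3 ship[0->1]=4 prod=5 -> inv=[8 10 3]
Step 5: demand=5,sold=3 ship[1->2]=3 ship[0->1]=4 prod=5 -> inv=[9 11 3]
Step 6: demand=5,sold=3 ship[1->2]=3 ship[0->1]=4 prod=5 -> inv=[10 12 3]
Step 7: demand=5,sold=3 ship[1->2]=3 ship[0->1]=4 prod=5 -> inv=[11 13 3]
Step 8: demand=5,sold=3 ship[1->2]=3 ship[0->1]=4 prod=5 -> inv=[12 14 3]

12 14 3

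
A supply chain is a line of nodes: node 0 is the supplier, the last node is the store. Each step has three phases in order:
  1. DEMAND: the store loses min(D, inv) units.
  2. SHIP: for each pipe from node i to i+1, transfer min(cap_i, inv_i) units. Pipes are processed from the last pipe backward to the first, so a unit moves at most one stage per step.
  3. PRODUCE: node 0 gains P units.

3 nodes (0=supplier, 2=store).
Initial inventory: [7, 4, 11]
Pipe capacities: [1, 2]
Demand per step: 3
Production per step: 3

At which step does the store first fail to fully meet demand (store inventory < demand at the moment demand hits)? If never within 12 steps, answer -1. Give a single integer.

Step 1: demand=3,sold=3 ship[1->2]=2 ship[0->1]=1 prod=3 -> [9 3 10]
Step 2: demand=3,sold=3 ship[1->2]=2 ship[0->1]=1 prod=3 -> [11 2 9]
Step 3: demand=3,sold=3 ship[1->2]=2 ship[0->1]=1 prod=3 -> [13 1 8]
Step 4: demand=3,sold=3 ship[1->2]=1 ship[0->1]=1 prod=3 -> [15 1 6]
Step 5: demand=3,sold=3 ship[1->2]=1 ship[0->1]=1 prod=3 -> [17 1 4]
Step 6: demand=3,sold=3 ship[1->2]=1 ship[0->1]=1 prod=3 -> [19 1 2]
Step 7: demand=3,sold=2 ship[1->2]=1 ship[0->1]=1 prod=3 -> [21 1 1]
Step 8: demand=3,sold=1 ship[1->2]=1 ship[0->1]=1 prod=3 -> [23 1 1]
Step 9: demand=3,sold=1 ship[1->2]=1 ship[0->1]=1 prod=3 -> [25 1 1]
Step 10: demand=3,sold=1 ship[1->2]=1 ship[0->1]=1 prod=3 -> [27 1 1]
Step 11: demand=3,sold=1 ship[1->2]=1 ship[0->1]=1 prod=3 -> [29 1 1]
Step 12: demand=3,sold=1 ship[1->2]=1 ship[0->1]=1 prod=3 -> [31 1 1]
First stockout at step 7

7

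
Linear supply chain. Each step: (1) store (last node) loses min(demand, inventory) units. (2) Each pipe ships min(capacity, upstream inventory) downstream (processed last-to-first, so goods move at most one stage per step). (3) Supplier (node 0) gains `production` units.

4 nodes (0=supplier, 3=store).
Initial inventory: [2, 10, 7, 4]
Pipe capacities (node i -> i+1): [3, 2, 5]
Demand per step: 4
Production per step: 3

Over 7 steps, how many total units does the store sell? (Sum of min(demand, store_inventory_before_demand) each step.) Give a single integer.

Step 1: sold=4 (running total=4) -> [3 10 4 5]
Step 2: sold=4 (running total=8) -> [3 11 2 5]
Step 3: sold=4 (running total=12) -> [3 12 2 3]
Step 4: sold=3 (running total=15) -> [3 13 2 2]
Step 5: sold=2 (running total=17) -> [3 14 2 2]
Step 6: sold=2 (running total=19) -> [3 15 2 2]
Step 7: sold=2 (running total=21) -> [3 16 2 2]

Answer: 21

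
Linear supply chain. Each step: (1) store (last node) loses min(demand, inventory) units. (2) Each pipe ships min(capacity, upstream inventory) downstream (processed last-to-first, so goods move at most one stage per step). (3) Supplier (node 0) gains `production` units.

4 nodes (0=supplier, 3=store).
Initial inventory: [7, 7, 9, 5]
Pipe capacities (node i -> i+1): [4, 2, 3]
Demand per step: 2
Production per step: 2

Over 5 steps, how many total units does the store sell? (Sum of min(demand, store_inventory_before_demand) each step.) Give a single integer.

Answer: 10

Derivation:
Step 1: sold=2 (running total=2) -> [5 9 8 6]
Step 2: sold=2 (running total=4) -> [3 11 7 7]
Step 3: sold=2 (running total=6) -> [2 12 6 8]
Step 4: sold=2 (running total=8) -> [2 12 5 9]
Step 5: sold=2 (running total=10) -> [2 12 4 10]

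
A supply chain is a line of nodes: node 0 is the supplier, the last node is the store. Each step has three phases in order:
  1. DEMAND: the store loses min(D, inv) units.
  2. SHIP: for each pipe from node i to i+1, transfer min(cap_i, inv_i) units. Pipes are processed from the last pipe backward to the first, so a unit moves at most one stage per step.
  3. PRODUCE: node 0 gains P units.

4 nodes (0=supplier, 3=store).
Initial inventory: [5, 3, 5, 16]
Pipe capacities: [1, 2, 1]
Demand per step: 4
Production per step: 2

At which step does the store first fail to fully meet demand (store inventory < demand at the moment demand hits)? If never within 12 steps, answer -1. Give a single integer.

Step 1: demand=4,sold=4 ship[2->3]=1 ship[1->2]=2 ship[0->1]=1 prod=2 -> [6 2 6 13]
Step 2: demand=4,sold=4 ship[2->3]=1 ship[1->2]=2 ship[0->1]=1 prod=2 -> [7 1 7 10]
Step 3: demand=4,sold=4 ship[2->3]=1 ship[1->2]=1 ship[0->1]=1 prod=2 -> [8 1 7 7]
Step 4: demand=4,sold=4 ship[2->3]=1 ship[1->2]=1 ship[0->1]=1 prod=2 -> [9 1 7 4]
Step 5: demand=4,sold=4 ship[2->3]=1 ship[1->2]=1 ship[0->1]=1 prod=2 -> [10 1 7 1]
Step 6: demand=4,sold=1 ship[2->3]=1 ship[1->2]=1 ship[0->1]=1 prod=2 -> [11 1 7 1]
Step 7: demand=4,sold=1 ship[2->3]=1 ship[1->2]=1 ship[0->1]=1 prod=2 -> [12 1 7 1]
Step 8: demand=4,sold=1 ship[2->3]=1 ship[1->2]=1 ship[0->1]=1 prod=2 -> [13 1 7 1]
Step 9: demand=4,sold=1 ship[2->3]=1 ship[1->2]=1 ship[0->1]=1 prod=2 -> [14 1 7 1]
Step 10: demand=4,sold=1 ship[2->3]=1 ship[1->2]=1 ship[0->1]=1 prod=2 -> [15 1 7 1]
Step 11: demand=4,sold=1 ship[2->3]=1 ship[1->2]=1 ship[0->1]=1 prod=2 -> [16 1 7 1]
Step 12: demand=4,sold=1 ship[2->3]=1 ship[1->2]=1 ship[0->1]=1 prod=2 -> [17 1 7 1]
First stockout at step 6

6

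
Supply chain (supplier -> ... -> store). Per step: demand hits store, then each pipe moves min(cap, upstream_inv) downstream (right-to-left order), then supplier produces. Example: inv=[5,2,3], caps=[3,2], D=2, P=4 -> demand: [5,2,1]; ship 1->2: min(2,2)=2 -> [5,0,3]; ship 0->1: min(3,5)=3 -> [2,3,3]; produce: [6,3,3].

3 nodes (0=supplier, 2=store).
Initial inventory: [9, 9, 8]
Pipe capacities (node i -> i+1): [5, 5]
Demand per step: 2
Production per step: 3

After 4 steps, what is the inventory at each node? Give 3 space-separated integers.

Step 1: demand=2,sold=2 ship[1->2]=5 ship[0->1]=5 prod=3 -> inv=[7 9 11]
Step 2: demand=2,sold=2 ship[1->2]=5 ship[0->1]=5 prod=3 -> inv=[5 9 14]
Step 3: demand=2,sold=2 ship[1->2]=5 ship[0->1]=5 prod=3 -> inv=[3 9 17]
Step 4: demand=2,sold=2 ship[1->2]=5 ship[0->1]=3 prod=3 -> inv=[3 7 20]

3 7 20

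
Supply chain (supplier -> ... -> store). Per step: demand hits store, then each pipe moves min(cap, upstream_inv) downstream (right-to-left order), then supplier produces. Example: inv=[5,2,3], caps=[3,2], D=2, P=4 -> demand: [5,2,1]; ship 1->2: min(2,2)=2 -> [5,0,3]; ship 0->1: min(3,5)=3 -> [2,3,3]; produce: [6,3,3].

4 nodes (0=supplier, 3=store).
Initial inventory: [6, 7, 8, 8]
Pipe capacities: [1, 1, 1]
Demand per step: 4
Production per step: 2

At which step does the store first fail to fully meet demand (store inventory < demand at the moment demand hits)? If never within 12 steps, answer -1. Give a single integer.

Step 1: demand=4,sold=4 ship[2->3]=1 ship[1->2]=1 ship[0->1]=1 prod=2 -> [7 7 8 5]
Step 2: demand=4,sold=4 ship[2->3]=1 ship[1->2]=1 ship[0->1]=1 prod=2 -> [8 7 8 2]
Step 3: demand=4,sold=2 ship[2->3]=1 ship[1->2]=1 ship[0->1]=1 prod=2 -> [9 7 8 1]
Step 4: demand=4,sold=1 ship[2->3]=1 ship[1->2]=1 ship[0->1]=1 prod=2 -> [10 7 8 1]
Step 5: demand=4,sold=1 ship[2->3]=1 ship[1->2]=1 ship[0->1]=1 prod=2 -> [11 7 8 1]
Step 6: demand=4,sold=1 ship[2->3]=1 ship[1->2]=1 ship[0->1]=1 prod=2 -> [12 7 8 1]
Step 7: demand=4,sold=1 ship[2->3]=1 ship[1->2]=1 ship[0->1]=1 prod=2 -> [13 7 8 1]
Step 8: demand=4,sold=1 ship[2->3]=1 ship[1->2]=1 ship[0->1]=1 prod=2 -> [14 7 8 1]
Step 9: demand=4,sold=1 ship[2->3]=1 ship[1->2]=1 ship[0->1]=1 prod=2 -> [15 7 8 1]
Step 10: demand=4,sold=1 ship[2->3]=1 ship[1->2]=1 ship[0->1]=1 prod=2 -> [16 7 8 1]
Step 11: demand=4,sold=1 ship[2->3]=1 ship[1->2]=1 ship[0->1]=1 prod=2 -> [17 7 8 1]
Step 12: demand=4,sold=1 ship[2->3]=1 ship[1->2]=1 ship[0->1]=1 prod=2 -> [18 7 8 1]
First stockout at step 3

3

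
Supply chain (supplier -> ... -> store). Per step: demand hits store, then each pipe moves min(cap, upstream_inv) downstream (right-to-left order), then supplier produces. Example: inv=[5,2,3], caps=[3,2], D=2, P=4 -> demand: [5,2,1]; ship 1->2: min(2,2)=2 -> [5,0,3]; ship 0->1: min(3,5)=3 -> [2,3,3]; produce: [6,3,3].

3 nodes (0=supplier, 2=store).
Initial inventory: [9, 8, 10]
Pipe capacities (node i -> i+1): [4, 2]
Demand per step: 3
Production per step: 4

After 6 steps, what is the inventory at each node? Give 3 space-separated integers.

Step 1: demand=3,sold=3 ship[1->2]=2 ship[0->1]=4 prod=4 -> inv=[9 10 9]
Step 2: demand=3,sold=3 ship[1->2]=2 ship[0->1]=4 prod=4 -> inv=[9 12 8]
Step 3: demand=3,sold=3 ship[1->2]=2 ship[0->1]=4 prod=4 -> inv=[9 14 7]
Step 4: demand=3,sold=3 ship[1->2]=2 ship[0->1]=4 prod=4 -> inv=[9 16 6]
Step 5: demand=3,sold=3 ship[1->2]=2 ship[0->1]=4 prod=4 -> inv=[9 18 5]
Step 6: demand=3,sold=3 ship[1->2]=2 ship[0->1]=4 prod=4 -> inv=[9 20 4]

9 20 4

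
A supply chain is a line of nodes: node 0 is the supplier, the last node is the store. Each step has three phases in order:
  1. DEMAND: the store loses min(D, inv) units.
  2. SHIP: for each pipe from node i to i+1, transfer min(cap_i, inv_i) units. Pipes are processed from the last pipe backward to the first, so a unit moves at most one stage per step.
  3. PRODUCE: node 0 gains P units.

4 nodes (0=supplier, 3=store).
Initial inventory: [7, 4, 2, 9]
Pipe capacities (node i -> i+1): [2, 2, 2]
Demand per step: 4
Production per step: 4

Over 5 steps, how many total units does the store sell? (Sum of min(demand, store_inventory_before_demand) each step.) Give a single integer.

Answer: 17

Derivation:
Step 1: sold=4 (running total=4) -> [9 4 2 7]
Step 2: sold=4 (running total=8) -> [11 4 2 5]
Step 3: sold=4 (running total=12) -> [13 4 2 3]
Step 4: sold=3 (running total=15) -> [15 4 2 2]
Step 5: sold=2 (running total=17) -> [17 4 2 2]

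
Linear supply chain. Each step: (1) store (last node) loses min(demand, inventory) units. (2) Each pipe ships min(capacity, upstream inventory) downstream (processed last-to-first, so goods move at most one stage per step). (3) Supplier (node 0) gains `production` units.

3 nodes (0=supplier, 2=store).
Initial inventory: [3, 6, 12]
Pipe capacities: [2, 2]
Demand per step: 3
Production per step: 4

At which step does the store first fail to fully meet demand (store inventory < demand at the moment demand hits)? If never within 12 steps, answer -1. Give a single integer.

Step 1: demand=3,sold=3 ship[1->2]=2 ship[0->1]=2 prod=4 -> [5 6 11]
Step 2: demand=3,sold=3 ship[1->2]=2 ship[0->1]=2 prod=4 -> [7 6 10]
Step 3: demand=3,sold=3 ship[1->2]=2 ship[0->1]=2 prod=4 -> [9 6 9]
Step 4: demand=3,sold=3 ship[1->2]=2 ship[0->1]=2 prod=4 -> [11 6 8]
Step 5: demand=3,sold=3 ship[1->2]=2 ship[0->1]=2 prod=4 -> [13 6 7]
Step 6: demand=3,sold=3 ship[1->2]=2 ship[0->1]=2 prod=4 -> [15 6 6]
Step 7: demand=3,sold=3 ship[1->2]=2 ship[0->1]=2 prod=4 -> [17 6 5]
Step 8: demand=3,sold=3 ship[1->2]=2 ship[0->1]=2 prod=4 -> [19 6 4]
Step 9: demand=3,sold=3 ship[1->2]=2 ship[0->1]=2 prod=4 -> [21 6 3]
Step 10: demand=3,sold=3 ship[1->2]=2 ship[0->1]=2 prod=4 -> [23 6 2]
Step 11: demand=3,sold=2 ship[1->2]=2 ship[0->1]=2 prod=4 -> [25 6 2]
Step 12: demand=3,sold=2 ship[1->2]=2 ship[0->1]=2 prod=4 -> [27 6 2]
First stockout at step 11

11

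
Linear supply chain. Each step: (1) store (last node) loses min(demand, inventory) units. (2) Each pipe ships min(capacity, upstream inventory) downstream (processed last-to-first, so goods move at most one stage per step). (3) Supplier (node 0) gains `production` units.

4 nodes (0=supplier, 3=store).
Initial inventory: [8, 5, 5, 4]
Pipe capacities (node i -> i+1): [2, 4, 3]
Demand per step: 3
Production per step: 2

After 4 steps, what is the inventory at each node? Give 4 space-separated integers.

Step 1: demand=3,sold=3 ship[2->3]=3 ship[1->2]=4 ship[0->1]=2 prod=2 -> inv=[8 3 6 4]
Step 2: demand=3,sold=3 ship[2->3]=3 ship[1->2]=3 ship[0->1]=2 prod=2 -> inv=[8 2 6 4]
Step 3: demand=3,sold=3 ship[2->3]=3 ship[1->2]=2 ship[0->1]=2 prod=2 -> inv=[8 2 5 4]
Step 4: demand=3,sold=3 ship[2->3]=3 ship[1->2]=2 ship[0->1]=2 prod=2 -> inv=[8 2 4 4]

8 2 4 4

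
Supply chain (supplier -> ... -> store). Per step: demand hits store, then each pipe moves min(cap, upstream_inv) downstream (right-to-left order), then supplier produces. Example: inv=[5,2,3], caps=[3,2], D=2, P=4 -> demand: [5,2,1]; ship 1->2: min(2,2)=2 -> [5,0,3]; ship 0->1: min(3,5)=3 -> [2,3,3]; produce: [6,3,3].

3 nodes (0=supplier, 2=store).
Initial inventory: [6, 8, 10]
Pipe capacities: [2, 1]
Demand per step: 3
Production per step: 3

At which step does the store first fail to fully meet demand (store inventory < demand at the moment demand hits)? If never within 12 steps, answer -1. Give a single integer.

Step 1: demand=3,sold=3 ship[1->2]=1 ship[0->1]=2 prod=3 -> [7 9 8]
Step 2: demand=3,sold=3 ship[1->2]=1 ship[0->1]=2 prod=3 -> [8 10 6]
Step 3: demand=3,sold=3 ship[1->2]=1 ship[0->1]=2 prod=3 -> [9 11 4]
Step 4: demand=3,sold=3 ship[1->2]=1 ship[0->1]=2 prod=3 -> [10 12 2]
Step 5: demand=3,sold=2 ship[1->2]=1 ship[0->1]=2 prod=3 -> [11 13 1]
Step 6: demand=3,sold=1 ship[1->2]=1 ship[0->1]=2 prod=3 -> [12 14 1]
Step 7: demand=3,sold=1 ship[1->2]=1 ship[0->1]=2 prod=3 -> [13 15 1]
Step 8: demand=3,sold=1 ship[1->2]=1 ship[0->1]=2 prod=3 -> [14 16 1]
Step 9: demand=3,sold=1 ship[1->2]=1 ship[0->1]=2 prod=3 -> [15 17 1]
Step 10: demand=3,sold=1 ship[1->2]=1 ship[0->1]=2 prod=3 -> [16 18 1]
Step 11: demand=3,sold=1 ship[1->2]=1 ship[0->1]=2 prod=3 -> [17 19 1]
Step 12: demand=3,sold=1 ship[1->2]=1 ship[0->1]=2 prod=3 -> [18 20 1]
First stockout at step 5

5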